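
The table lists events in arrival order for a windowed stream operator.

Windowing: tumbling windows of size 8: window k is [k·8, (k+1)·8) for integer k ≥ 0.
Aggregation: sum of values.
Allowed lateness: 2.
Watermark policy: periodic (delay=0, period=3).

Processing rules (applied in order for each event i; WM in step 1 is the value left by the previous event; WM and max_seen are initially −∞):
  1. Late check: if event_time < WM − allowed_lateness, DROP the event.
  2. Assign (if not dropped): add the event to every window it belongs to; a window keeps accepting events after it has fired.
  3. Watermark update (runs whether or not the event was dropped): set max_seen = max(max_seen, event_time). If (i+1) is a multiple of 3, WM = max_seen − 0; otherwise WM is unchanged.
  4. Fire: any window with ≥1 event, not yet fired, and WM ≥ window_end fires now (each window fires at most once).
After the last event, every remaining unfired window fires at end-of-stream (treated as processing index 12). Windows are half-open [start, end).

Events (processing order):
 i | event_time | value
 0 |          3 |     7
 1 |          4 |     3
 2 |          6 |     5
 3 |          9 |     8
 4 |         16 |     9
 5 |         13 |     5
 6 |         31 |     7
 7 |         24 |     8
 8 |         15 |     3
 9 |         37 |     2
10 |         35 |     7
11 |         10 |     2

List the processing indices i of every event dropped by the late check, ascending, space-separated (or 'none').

i=0 t=3 v=7: → [0,8); WM=−∞
i=1 t=4 v=3: → [0,8); WM=−∞
i=2 t=6 v=5: → [0,8); WM=6
i=3 t=9 v=8: → [8,16); WM=6
i=4 t=16 v=9: → [16,24); WM=6
i=5 t=13 v=5: → [8,16); WM=16; [0,8) fires=15 [8,16) fires=13
i=6 t=31 v=7: → [24,32); WM=16
i=7 t=24 v=8: → [24,32); WM=16
i=8 t=15 v=3: → [8,16); WM=31; [16,24) fires=9
i=9 t=37 v=2: → [32,40); WM=31
i=10 t=35 v=7: → [32,40); WM=31
i=11 t=10 v=2: DROP (t<31-2); WM=37; [24,32) fires=15

11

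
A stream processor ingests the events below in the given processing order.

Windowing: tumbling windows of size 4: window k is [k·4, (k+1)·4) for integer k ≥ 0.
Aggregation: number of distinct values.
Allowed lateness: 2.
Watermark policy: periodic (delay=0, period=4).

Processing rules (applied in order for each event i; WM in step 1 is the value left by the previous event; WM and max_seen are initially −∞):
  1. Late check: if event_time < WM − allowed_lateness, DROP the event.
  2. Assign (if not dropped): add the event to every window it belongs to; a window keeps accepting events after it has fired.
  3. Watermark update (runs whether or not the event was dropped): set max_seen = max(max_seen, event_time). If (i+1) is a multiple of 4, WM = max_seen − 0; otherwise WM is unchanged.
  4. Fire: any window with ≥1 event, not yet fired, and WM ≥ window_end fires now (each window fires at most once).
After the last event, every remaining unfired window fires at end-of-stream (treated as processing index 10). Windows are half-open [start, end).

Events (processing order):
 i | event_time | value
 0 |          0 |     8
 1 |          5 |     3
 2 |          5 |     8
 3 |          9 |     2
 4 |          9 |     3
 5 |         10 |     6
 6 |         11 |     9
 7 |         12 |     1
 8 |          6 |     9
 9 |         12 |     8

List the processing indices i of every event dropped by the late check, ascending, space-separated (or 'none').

8

i=0 t=0 v=8: → [0,4); WM=−∞
i=1 t=5 v=3: → [4,8); WM=−∞
i=2 t=5 v=8: → [4,8); WM=−∞
i=3 t=9 v=2: → [8,12); WM=9; [0,4) fires=1 [4,8) fires=2
i=4 t=9 v=3: → [8,12); WM=9
i=5 t=10 v=6: → [8,12); WM=9
i=6 t=11 v=9: → [8,12); WM=9
i=7 t=12 v=1: → [12,16); WM=12; [8,12) fires=4
i=8 t=6 v=9: DROP (t<12-2); WM=12
i=9 t=12 v=8: → [12,16); WM=12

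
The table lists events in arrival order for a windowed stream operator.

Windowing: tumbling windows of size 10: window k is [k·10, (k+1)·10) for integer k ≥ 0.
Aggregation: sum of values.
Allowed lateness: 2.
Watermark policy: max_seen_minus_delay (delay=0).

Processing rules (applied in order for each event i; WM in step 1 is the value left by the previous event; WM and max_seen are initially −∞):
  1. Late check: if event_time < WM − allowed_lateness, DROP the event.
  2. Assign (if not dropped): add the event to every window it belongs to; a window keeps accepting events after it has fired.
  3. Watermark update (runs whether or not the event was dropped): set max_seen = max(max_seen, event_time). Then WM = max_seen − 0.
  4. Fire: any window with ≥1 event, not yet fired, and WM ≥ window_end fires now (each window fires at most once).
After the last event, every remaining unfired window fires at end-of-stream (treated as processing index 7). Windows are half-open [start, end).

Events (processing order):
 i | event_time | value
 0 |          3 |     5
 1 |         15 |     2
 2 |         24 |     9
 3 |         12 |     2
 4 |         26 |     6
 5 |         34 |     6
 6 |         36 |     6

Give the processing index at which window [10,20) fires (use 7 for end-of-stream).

i=0 t=3 v=5: → [0,10); WM=3
i=1 t=15 v=2: → [10,20); WM=15; [0,10) fires=5
i=2 t=24 v=9: → [20,30); WM=24; [10,20) fires=2
i=3 t=12 v=2: DROP (t<24-2); WM=24
i=4 t=26 v=6: → [20,30); WM=26
i=5 t=34 v=6: → [30,40); WM=34; [20,30) fires=15
i=6 t=36 v=6: → [30,40); WM=36

2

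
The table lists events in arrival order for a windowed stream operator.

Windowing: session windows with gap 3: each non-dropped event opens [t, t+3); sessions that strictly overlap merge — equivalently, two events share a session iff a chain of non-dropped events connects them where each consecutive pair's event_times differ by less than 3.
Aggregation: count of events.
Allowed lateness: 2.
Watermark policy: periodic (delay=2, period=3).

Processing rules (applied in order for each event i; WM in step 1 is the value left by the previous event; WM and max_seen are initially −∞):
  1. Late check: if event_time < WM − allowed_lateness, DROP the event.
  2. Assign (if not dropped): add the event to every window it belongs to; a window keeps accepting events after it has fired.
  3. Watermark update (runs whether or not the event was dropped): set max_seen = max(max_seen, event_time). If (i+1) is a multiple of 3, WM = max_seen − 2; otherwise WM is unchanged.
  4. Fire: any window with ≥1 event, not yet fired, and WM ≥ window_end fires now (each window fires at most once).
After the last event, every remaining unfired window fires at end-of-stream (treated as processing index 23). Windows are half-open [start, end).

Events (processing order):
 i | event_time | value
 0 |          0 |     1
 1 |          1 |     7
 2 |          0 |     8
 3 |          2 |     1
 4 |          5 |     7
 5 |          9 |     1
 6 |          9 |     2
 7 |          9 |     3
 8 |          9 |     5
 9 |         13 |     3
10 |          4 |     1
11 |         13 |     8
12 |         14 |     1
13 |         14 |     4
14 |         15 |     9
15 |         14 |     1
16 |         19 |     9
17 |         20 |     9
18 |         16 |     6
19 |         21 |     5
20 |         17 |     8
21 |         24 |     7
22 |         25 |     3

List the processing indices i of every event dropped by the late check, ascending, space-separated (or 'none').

10

i=0 t=0 v=1: → [0,3); WM=−∞
i=1 t=1 v=7: → [0,4); WM=−∞
i=2 t=0 v=8: → [0,4); WM=-1
i=3 t=2 v=1: → [0,5); WM=-1
i=4 t=5 v=7: → [5,8); WM=-1
i=5 t=9 v=1: → [9,12); WM=7
i=6 t=9 v=2: → [9,12); WM=7
i=7 t=9 v=3: → [9,12); WM=7
i=8 t=9 v=5: → [9,12); WM=7
i=9 t=13 v=3: → [13,16); WM=7
i=10 t=4 v=1: DROP (t<7-2); WM=7
i=11 t=13 v=8: → [13,16); WM=11
i=12 t=14 v=1: → [13,17); WM=11
i=13 t=14 v=4: → [13,17); WM=11
i=14 t=15 v=9: → [13,18); WM=13
i=15 t=14 v=1: → [13,18); WM=13
i=16 t=19 v=9: → [19,22); WM=13
i=17 t=20 v=9: → [19,23); WM=18
i=18 t=16 v=6: → [13,19); WM=18
i=19 t=21 v=5: → [19,24); WM=18
i=20 t=17 v=8: → [13,24); WM=19
i=21 t=24 v=7: → [24,27); WM=19
i=22 t=25 v=3: → [24,28); WM=19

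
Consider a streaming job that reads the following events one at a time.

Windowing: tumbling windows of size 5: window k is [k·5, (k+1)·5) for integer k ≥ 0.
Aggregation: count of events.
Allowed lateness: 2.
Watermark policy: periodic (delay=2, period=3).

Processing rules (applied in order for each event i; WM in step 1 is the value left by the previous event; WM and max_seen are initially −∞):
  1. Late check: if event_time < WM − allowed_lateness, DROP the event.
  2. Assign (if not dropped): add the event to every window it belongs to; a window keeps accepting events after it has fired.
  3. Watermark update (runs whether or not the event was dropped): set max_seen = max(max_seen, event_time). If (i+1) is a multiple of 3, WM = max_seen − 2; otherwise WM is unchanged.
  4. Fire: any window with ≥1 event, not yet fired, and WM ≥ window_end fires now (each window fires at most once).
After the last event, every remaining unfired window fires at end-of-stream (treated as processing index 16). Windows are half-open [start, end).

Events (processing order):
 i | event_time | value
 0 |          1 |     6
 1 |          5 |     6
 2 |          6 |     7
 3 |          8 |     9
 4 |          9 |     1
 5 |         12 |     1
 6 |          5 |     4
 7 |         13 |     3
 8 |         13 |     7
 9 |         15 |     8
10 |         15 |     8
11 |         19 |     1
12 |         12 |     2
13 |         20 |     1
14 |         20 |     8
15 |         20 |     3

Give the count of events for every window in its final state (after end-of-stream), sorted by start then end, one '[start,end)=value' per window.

[0,5)=1 [5,10)=4 [10,15)=3 [15,20)=3 [20,25)=3

i=0 t=1 v=6: → [0,5); WM=−∞
i=1 t=5 v=6: → [5,10); WM=−∞
i=2 t=6 v=7: → [5,10); WM=4
i=3 t=8 v=9: → [5,10); WM=4
i=4 t=9 v=1: → [5,10); WM=4
i=5 t=12 v=1: → [10,15); WM=10; [0,5) fires=1 [5,10) fires=4
i=6 t=5 v=4: DROP (t<10-2); WM=10
i=7 t=13 v=3: → [10,15); WM=10
i=8 t=13 v=7: → [10,15); WM=11
i=9 t=15 v=8: → [15,20); WM=11
i=10 t=15 v=8: → [15,20); WM=11
i=11 t=19 v=1: → [15,20); WM=17; [10,15) fires=3
i=12 t=12 v=2: DROP (t<17-2); WM=17
i=13 t=20 v=1: → [20,25); WM=17
i=14 t=20 v=8: → [20,25); WM=18
i=15 t=20 v=3: → [20,25); WM=18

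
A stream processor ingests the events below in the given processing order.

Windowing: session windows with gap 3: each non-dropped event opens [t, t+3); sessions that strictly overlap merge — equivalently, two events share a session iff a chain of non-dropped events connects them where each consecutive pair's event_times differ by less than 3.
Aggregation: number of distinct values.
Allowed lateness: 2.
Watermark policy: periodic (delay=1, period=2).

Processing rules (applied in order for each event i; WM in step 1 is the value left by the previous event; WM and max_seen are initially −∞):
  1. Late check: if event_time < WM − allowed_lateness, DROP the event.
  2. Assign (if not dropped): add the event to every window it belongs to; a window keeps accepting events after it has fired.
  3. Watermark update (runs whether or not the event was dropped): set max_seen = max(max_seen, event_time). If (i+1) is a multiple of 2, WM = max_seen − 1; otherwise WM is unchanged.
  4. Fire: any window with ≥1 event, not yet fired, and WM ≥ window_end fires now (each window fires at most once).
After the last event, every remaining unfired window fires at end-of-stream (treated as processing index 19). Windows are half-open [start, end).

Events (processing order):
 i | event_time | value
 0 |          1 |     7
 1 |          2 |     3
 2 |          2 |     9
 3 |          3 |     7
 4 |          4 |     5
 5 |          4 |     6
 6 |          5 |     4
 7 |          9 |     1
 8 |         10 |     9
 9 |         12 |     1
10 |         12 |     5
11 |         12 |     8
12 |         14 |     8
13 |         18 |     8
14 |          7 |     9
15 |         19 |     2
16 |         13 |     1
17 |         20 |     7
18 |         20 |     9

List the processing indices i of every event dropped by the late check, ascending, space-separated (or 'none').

14 16

i=0 t=1 v=7: → [1,4); WM=−∞
i=1 t=2 v=3: → [1,5); WM=1
i=2 t=2 v=9: → [1,5); WM=1
i=3 t=3 v=7: → [1,6); WM=2
i=4 t=4 v=5: → [1,7); WM=2
i=5 t=4 v=6: → [1,7); WM=3
i=6 t=5 v=4: → [1,8); WM=3
i=7 t=9 v=1: → [9,12); WM=8
i=8 t=10 v=9: → [9,13); WM=8
i=9 t=12 v=1: → [9,15); WM=11
i=10 t=12 v=5: → [9,15); WM=11
i=11 t=12 v=8: → [9,15); WM=11
i=12 t=14 v=8: → [9,17); WM=11
i=13 t=18 v=8: → [18,21); WM=17
i=14 t=7 v=9: DROP (t<17-2); WM=17
i=15 t=19 v=2: → [18,22); WM=18
i=16 t=13 v=1: DROP (t<18-2); WM=18
i=17 t=20 v=7: → [18,23); WM=19
i=18 t=20 v=9: → [18,23); WM=19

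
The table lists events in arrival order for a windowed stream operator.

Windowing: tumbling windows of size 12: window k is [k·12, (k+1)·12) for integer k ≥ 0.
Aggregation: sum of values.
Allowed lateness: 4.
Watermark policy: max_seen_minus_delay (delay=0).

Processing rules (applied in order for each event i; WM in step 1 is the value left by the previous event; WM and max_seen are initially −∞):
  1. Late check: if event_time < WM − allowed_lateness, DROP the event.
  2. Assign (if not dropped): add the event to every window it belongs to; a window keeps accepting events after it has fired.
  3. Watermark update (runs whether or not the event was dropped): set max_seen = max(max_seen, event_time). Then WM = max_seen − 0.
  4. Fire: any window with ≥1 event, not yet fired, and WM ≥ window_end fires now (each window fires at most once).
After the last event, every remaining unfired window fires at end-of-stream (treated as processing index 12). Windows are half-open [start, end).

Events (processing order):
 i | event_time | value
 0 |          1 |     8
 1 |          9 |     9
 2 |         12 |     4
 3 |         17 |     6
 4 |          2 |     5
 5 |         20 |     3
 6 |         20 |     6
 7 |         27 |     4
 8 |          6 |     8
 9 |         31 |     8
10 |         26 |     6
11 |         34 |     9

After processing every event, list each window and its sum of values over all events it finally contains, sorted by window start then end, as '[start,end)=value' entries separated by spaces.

i=0 t=1 v=8: → [0,12); WM=1
i=1 t=9 v=9: → [0,12); WM=9
i=2 t=12 v=4: → [12,24); WM=12; [0,12) fires=17
i=3 t=17 v=6: → [12,24); WM=17
i=4 t=2 v=5: DROP (t<17-4); WM=17
i=5 t=20 v=3: → [12,24); WM=20
i=6 t=20 v=6: → [12,24); WM=20
i=7 t=27 v=4: → [24,36); WM=27; [12,24) fires=19
i=8 t=6 v=8: DROP (t<27-4); WM=27
i=9 t=31 v=8: → [24,36); WM=31
i=10 t=26 v=6: DROP (t<31-4); WM=31
i=11 t=34 v=9: → [24,36); WM=34

[0,12)=17 [12,24)=19 [24,36)=21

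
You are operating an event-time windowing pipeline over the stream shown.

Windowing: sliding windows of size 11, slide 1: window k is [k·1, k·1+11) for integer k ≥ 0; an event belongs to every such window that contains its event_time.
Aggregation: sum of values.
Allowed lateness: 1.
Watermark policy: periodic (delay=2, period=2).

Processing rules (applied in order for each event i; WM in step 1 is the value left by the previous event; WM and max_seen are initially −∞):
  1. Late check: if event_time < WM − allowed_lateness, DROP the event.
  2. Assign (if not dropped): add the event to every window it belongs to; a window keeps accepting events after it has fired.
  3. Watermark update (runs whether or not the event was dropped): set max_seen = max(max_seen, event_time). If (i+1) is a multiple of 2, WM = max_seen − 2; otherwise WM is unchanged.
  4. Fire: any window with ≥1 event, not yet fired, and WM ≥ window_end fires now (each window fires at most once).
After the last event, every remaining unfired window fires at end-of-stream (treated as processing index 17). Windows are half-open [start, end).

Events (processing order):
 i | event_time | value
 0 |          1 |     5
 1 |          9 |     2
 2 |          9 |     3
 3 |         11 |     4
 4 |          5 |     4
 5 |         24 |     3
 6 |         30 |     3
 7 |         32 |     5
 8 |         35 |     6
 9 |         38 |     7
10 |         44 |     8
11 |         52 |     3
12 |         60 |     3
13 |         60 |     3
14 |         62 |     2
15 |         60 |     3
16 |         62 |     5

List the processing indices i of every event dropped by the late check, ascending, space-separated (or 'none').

i=0 t=1 v=5: → [1,12),[0,11); WM=−∞
i=1 t=9 v=2: → [9,20),[8,19),[7,18),[6,17),[5,16),[4,15),[3,14),[2,13),[1,12),[0,11); WM=7
i=2 t=9 v=3: → [9,20),[8,19),[7,18),[6,17),[5,16),[4,15),[3,14),[2,13),[1,12),[0,11); WM=7
i=3 t=11 v=4: → [11,22),[10,21),[9,20),[8,19),[7,18),[6,17),[5,16),[4,15),[3,14),[2,13),[1,12); WM=9
i=4 t=5 v=4: DROP (t<9-1); WM=9
i=5 t=24 v=3: → [24,35),[23,34),[22,33),[21,32),[20,31),[19,30),[18,29),[17,28),[16,27),[15,26),[14,25); WM=22; [0,11) fires=10 [1,12) fires=14 [2,13) fires=9 [3,14) fires=9 [4,15) fires=9 [5,16) fires=9 [6,17) fires=9 [7,18) fires=9 [8,19) fires=9 [9,20) fires=9 [10,21) fires=4 [11,22) fires=4
i=6 t=30 v=3: → [30,41),[29,40),[28,39),[27,38),[26,37),[25,36),[24,35),[23,34),[22,33),[21,32),[20,31); WM=22
i=7 t=32 v=5: → [32,43),[31,42),[30,41),[29,40),[28,39),[27,38),[26,37),[25,36),[24,35),[23,34),[22,33); WM=30; [14,25) fires=3 [15,26) fires=3 [16,27) fires=3 [17,28) fires=3 [18,29) fires=3 [19,30) fires=3
i=8 t=35 v=6: → [35,46),[34,45),[33,44),[32,43),[31,42),[30,41),[29,40),[28,39),[27,38),[26,37),[25,36); WM=30
i=9 t=38 v=7: → [38,49),[37,48),[36,47),[35,46),[34,45),[33,44),[32,43),[31,42),[30,41),[29,40),[28,39); WM=36; [20,31) fires=6 [21,32) fires=6 [22,33) fires=11 [23,34) fires=11 [24,35) fires=11 [25,36) fires=14
i=10 t=44 v=8: → [44,55),[43,54),[42,53),[41,52),[40,51),[39,50),[38,49),[37,48),[36,47),[35,46),[34,45); WM=36
i=11 t=52 v=3: → [52,63),[51,62),[50,61),[49,60),[48,59),[47,58),[46,57),[45,56),[44,55),[43,54),[42,53); WM=50; [26,37) fires=14 [27,38) fires=14 [28,39) fires=21 [29,40) fires=21 [30,41) fires=21 [31,42) fires=18 [32,43) fires=18 [33,44) fires=13 [34,45) fires=21 [35,46) fires=21 [36,47) fires=15 [37,48) fires=15 [38,49) fires=15 [39,50) fires=8
i=12 t=60 v=3: → [60,71),[59,70),[58,69),[57,68),[56,67),[55,66),[54,65),[53,64),[52,63),[51,62),[50,61); WM=50
i=13 t=60 v=3: → [60,71),[59,70),[58,69),[57,68),[56,67),[55,66),[54,65),[53,64),[52,63),[51,62),[50,61); WM=58; [40,51) fires=8 [41,52) fires=8 [42,53) fires=11 [43,54) fires=11 [44,55) fires=11 [45,56) fires=3 [46,57) fires=3 [47,58) fires=3
i=14 t=62 v=2: → [62,73),[61,72),[60,71),[59,70),[58,69),[57,68),[56,67),[55,66),[54,65),[53,64),[52,63); WM=58
i=15 t=60 v=3: → [60,71),[59,70),[58,69),[57,68),[56,67),[55,66),[54,65),[53,64),[52,63),[51,62),[50,61); WM=60; [48,59) fires=3 [49,60) fires=3
i=16 t=62 v=5: → [62,73),[61,72),[60,71),[59,70),[58,69),[57,68),[56,67),[55,66),[54,65),[53,64),[52,63); WM=60

4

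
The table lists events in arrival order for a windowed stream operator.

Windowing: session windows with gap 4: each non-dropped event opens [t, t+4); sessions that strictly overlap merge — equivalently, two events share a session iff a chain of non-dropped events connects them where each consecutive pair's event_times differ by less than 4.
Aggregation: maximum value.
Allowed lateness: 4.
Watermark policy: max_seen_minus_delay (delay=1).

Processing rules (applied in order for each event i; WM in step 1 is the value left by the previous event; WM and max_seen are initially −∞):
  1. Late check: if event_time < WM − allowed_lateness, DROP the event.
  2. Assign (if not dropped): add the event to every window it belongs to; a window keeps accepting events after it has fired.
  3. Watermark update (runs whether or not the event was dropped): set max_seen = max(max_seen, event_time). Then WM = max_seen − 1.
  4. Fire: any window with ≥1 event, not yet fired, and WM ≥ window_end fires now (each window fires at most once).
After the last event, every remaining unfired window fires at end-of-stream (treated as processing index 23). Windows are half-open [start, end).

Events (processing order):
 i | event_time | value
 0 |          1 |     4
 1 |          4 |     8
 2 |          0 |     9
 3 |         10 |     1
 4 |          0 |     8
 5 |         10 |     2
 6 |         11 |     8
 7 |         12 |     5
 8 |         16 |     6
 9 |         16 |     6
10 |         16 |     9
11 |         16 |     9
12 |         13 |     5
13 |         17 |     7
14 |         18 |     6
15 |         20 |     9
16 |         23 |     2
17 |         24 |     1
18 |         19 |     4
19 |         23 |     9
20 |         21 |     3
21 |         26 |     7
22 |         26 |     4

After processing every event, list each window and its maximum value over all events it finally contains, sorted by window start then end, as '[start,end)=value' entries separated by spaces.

i=0 t=1 v=4: → [1,5); WM=0
i=1 t=4 v=8: → [1,8); WM=3
i=2 t=0 v=9: → [0,8); WM=3
i=3 t=10 v=1: → [10,14); WM=9
i=4 t=0 v=8: DROP (t<9-4); WM=9
i=5 t=10 v=2: → [10,14); WM=9
i=6 t=11 v=8: → [10,15); WM=10
i=7 t=12 v=5: → [10,16); WM=11
i=8 t=16 v=6: → [16,20); WM=15
i=9 t=16 v=6: → [16,20); WM=15
i=10 t=16 v=9: → [16,20); WM=15
i=11 t=16 v=9: → [16,20); WM=15
i=12 t=13 v=5: → [10,20); WM=15
i=13 t=17 v=7: → [10,21); WM=16
i=14 t=18 v=6: → [10,22); WM=17
i=15 t=20 v=9: → [10,24); WM=19
i=16 t=23 v=2: → [10,27); WM=22
i=17 t=24 v=1: → [10,28); WM=23
i=18 t=19 v=4: → [10,28); WM=23
i=19 t=23 v=9: → [10,28); WM=23
i=20 t=21 v=3: → [10,28); WM=23
i=21 t=26 v=7: → [10,30); WM=25
i=22 t=26 v=4: → [10,30); WM=25

[0,8)=9 [10,30)=9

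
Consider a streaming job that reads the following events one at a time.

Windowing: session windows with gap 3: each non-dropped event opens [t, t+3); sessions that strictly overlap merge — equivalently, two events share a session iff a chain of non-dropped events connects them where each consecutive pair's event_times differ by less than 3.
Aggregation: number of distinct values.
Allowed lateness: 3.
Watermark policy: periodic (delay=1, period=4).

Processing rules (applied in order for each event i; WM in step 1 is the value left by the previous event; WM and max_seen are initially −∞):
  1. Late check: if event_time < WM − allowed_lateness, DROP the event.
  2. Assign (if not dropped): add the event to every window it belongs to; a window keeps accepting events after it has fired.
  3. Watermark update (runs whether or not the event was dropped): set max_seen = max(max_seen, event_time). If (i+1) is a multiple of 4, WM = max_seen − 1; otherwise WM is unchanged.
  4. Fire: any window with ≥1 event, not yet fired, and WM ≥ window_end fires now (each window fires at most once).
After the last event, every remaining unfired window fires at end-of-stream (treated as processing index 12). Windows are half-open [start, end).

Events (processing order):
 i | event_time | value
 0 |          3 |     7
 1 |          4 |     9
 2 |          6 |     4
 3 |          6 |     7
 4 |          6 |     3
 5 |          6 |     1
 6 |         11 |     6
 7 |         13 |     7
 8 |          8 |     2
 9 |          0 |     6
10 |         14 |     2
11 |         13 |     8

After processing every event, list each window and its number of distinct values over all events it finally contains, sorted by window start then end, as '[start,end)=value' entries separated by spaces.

[3,9)=5 [11,17)=4

i=0 t=3 v=7: → [3,6); WM=−∞
i=1 t=4 v=9: → [3,7); WM=−∞
i=2 t=6 v=4: → [3,9); WM=−∞
i=3 t=6 v=7: → [3,9); WM=5
i=4 t=6 v=3: → [3,9); WM=5
i=5 t=6 v=1: → [3,9); WM=5
i=6 t=11 v=6: → [11,14); WM=5
i=7 t=13 v=7: → [11,16); WM=12
i=8 t=8 v=2: DROP (t<12-3); WM=12
i=9 t=0 v=6: DROP (t<12-3); WM=12
i=10 t=14 v=2: → [11,17); WM=12
i=11 t=13 v=8: → [11,17); WM=13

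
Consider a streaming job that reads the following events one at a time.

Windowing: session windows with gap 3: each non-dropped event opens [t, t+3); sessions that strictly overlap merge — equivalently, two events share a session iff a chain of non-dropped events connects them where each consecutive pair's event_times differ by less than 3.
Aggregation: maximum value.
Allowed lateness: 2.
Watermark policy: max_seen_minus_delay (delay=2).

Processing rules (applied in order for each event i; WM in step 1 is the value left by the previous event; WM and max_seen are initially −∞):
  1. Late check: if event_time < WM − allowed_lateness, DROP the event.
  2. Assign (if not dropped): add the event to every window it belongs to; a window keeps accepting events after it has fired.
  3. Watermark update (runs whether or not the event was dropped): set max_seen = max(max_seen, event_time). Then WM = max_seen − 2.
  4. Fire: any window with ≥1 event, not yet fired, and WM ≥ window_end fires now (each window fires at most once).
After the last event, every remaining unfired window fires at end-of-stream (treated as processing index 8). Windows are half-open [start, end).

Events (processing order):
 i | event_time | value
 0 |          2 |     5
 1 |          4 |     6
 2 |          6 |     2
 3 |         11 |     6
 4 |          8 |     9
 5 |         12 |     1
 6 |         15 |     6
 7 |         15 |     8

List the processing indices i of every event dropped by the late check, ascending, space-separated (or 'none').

none

i=0 t=2 v=5: → [2,5); WM=0
i=1 t=4 v=6: → [2,7); WM=2
i=2 t=6 v=2: → [2,9); WM=4
i=3 t=11 v=6: → [11,14); WM=9
i=4 t=8 v=9: → [2,11); WM=9
i=5 t=12 v=1: → [11,15); WM=10
i=6 t=15 v=6: → [15,18); WM=13
i=7 t=15 v=8: → [15,18); WM=13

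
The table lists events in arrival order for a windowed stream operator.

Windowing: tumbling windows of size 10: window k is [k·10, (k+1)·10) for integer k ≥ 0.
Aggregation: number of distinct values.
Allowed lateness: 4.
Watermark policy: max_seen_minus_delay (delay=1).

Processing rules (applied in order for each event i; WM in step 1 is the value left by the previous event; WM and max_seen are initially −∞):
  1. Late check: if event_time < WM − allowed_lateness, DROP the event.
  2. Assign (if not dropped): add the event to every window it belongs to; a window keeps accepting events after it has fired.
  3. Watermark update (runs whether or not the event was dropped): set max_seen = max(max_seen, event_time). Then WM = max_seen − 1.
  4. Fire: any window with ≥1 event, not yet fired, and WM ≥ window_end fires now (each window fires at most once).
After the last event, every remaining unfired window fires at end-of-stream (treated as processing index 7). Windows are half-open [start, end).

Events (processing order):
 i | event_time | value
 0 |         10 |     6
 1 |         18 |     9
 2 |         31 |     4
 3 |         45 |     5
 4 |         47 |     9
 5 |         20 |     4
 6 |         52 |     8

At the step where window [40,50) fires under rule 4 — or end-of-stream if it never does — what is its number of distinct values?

2

i=0 t=10 v=6: → [10,20); WM=9
i=1 t=18 v=9: → [10,20); WM=17
i=2 t=31 v=4: → [30,40); WM=30; [10,20) fires=2
i=3 t=45 v=5: → [40,50); WM=44; [30,40) fires=1
i=4 t=47 v=9: → [40,50); WM=46
i=5 t=20 v=4: DROP (t<46-4); WM=46
i=6 t=52 v=8: → [50,60); WM=51; [40,50) fires=2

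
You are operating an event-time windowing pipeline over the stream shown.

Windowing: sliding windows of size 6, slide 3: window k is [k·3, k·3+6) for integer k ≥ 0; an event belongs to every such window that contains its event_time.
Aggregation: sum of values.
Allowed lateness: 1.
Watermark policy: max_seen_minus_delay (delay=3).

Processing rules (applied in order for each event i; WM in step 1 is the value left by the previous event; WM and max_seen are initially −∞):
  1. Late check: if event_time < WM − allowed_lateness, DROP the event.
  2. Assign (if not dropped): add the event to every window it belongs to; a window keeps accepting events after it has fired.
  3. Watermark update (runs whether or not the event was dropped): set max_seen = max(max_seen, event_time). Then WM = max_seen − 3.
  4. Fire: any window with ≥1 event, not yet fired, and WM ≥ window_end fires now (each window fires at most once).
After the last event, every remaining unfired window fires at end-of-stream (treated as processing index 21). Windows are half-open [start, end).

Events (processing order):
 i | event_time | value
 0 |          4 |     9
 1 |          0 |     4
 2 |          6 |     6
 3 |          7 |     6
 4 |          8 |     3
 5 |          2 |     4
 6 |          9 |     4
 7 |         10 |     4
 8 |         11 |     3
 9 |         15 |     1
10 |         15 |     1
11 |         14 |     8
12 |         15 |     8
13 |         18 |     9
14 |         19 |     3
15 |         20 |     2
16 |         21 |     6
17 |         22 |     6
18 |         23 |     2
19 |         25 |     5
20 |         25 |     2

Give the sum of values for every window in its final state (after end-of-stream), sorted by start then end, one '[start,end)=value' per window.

i=0 t=4 v=9: → [3,9),[0,6); WM=1
i=1 t=0 v=4: → [0,6); WM=1
i=2 t=6 v=6: → [6,12),[3,9); WM=3
i=3 t=7 v=6: → [6,12),[3,9); WM=4
i=4 t=8 v=3: → [6,12),[3,9); WM=5
i=5 t=2 v=4: DROP (t<5-1); WM=5
i=6 t=9 v=4: → [9,15),[6,12); WM=6; [0,6) fires=13
i=7 t=10 v=4: → [9,15),[6,12); WM=7
i=8 t=11 v=3: → [9,15),[6,12); WM=8
i=9 t=15 v=1: → [15,21),[12,18); WM=12; [3,9) fires=24 [6,12) fires=26
i=10 t=15 v=1: → [15,21),[12,18); WM=12
i=11 t=14 v=8: → [12,18),[9,15); WM=12
i=12 t=15 v=8: → [15,21),[12,18); WM=12
i=13 t=18 v=9: → [18,24),[15,21); WM=15; [9,15) fires=19
i=14 t=19 v=3: → [18,24),[15,21); WM=16
i=15 t=20 v=2: → [18,24),[15,21); WM=17
i=16 t=21 v=6: → [21,27),[18,24); WM=18; [12,18) fires=18
i=17 t=22 v=6: → [21,27),[18,24); WM=19
i=18 t=23 v=2: → [21,27),[18,24); WM=20
i=19 t=25 v=5: → [24,30),[21,27); WM=22; [15,21) fires=24
i=20 t=25 v=2: → [24,30),[21,27); WM=22

[0,6)=13 [3,9)=24 [6,12)=26 [9,15)=19 [12,18)=18 [15,21)=24 [18,24)=28 [21,27)=21 [24,30)=7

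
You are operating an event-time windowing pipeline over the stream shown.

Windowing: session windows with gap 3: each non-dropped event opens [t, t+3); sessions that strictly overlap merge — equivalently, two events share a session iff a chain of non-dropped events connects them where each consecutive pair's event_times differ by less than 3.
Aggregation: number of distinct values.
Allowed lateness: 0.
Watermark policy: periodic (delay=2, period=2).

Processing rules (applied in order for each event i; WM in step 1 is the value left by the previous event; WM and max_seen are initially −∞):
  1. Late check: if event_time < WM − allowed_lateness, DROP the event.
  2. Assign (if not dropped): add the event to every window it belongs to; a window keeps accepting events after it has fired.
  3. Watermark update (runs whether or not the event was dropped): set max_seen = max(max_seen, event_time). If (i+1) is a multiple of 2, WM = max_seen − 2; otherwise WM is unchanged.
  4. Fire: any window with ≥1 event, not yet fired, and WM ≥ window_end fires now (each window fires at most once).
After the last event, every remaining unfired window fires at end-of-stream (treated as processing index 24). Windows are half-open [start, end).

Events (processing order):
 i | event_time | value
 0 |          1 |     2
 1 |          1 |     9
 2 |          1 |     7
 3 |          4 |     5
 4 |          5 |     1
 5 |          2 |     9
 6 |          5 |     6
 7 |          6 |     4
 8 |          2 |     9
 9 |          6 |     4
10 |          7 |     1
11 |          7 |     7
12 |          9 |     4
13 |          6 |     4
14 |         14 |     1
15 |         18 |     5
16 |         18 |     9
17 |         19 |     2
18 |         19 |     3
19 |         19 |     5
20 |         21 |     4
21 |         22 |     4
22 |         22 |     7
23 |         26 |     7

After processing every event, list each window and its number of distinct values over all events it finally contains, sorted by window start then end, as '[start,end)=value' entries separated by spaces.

i=0 t=1 v=2: → [1,4); WM=−∞
i=1 t=1 v=9: → [1,4); WM=-1
i=2 t=1 v=7: → [1,4); WM=-1
i=3 t=4 v=5: → [4,7); WM=2
i=4 t=5 v=1: → [4,8); WM=2
i=5 t=2 v=9: → [1,8); WM=3
i=6 t=5 v=6: → [1,8); WM=3
i=7 t=6 v=4: → [1,9); WM=4
i=8 t=2 v=9: DROP (t<4-0); WM=4
i=9 t=6 v=4: → [1,9); WM=4
i=10 t=7 v=1: → [1,10); WM=4
i=11 t=7 v=7: → [1,10); WM=5
i=12 t=9 v=4: → [1,12); WM=5
i=13 t=6 v=4: → [1,12); WM=7
i=14 t=14 v=1: → [14,17); WM=7
i=15 t=18 v=5: → [18,21); WM=16
i=16 t=18 v=9: → [18,21); WM=16
i=17 t=19 v=2: → [18,22); WM=17
i=18 t=19 v=3: → [18,22); WM=17
i=19 t=19 v=5: → [18,22); WM=17
i=20 t=21 v=4: → [18,24); WM=17
i=21 t=22 v=4: → [18,25); WM=20
i=22 t=22 v=7: → [18,25); WM=20
i=23 t=26 v=7: → [26,29); WM=24

[1,12)=7 [14,17)=1 [18,25)=6 [26,29)=1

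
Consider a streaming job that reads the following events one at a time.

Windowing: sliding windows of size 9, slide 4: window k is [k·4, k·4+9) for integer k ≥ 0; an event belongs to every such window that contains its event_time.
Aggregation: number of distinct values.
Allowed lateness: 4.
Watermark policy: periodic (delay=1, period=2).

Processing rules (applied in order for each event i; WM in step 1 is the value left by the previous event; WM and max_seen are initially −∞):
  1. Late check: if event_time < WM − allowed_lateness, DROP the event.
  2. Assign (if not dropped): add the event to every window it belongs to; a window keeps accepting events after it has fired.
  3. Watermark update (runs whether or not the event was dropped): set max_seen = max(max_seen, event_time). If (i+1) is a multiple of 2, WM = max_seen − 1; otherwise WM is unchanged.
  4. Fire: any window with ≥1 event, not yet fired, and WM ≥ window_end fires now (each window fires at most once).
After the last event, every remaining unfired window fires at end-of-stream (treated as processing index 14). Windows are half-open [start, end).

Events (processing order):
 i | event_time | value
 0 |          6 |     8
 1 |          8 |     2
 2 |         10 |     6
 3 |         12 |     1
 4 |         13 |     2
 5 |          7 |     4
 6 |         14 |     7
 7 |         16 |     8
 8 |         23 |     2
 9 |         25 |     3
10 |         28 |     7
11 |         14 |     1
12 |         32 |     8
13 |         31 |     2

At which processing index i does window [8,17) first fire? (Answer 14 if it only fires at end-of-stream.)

i=0 t=6 v=8: → [4,13),[0,9); WM=−∞
i=1 t=8 v=2: → [8,17),[4,13),[0,9); WM=7
i=2 t=10 v=6: → [8,17),[4,13); WM=7
i=3 t=12 v=1: → [12,21),[8,17),[4,13); WM=11; [0,9) fires=2
i=4 t=13 v=2: → [12,21),[8,17); WM=11
i=5 t=7 v=4: → [4,13),[0,9); WM=12
i=6 t=14 v=7: → [12,21),[8,17); WM=12
i=7 t=16 v=8: → [16,25),[12,21),[8,17); WM=15; [4,13) fires=5
i=8 t=23 v=2: → [20,29),[16,25); WM=15
i=9 t=25 v=3: → [24,33),[20,29); WM=24; [8,17) fires=5 [12,21) fires=4
i=10 t=28 v=7: → [28,37),[24,33),[20,29); WM=24
i=11 t=14 v=1: DROP (t<24-4); WM=27; [16,25) fires=2
i=12 t=32 v=8: → [32,41),[28,37),[24,33); WM=27
i=13 t=31 v=2: → [28,37),[24,33); WM=31; [20,29) fires=3

9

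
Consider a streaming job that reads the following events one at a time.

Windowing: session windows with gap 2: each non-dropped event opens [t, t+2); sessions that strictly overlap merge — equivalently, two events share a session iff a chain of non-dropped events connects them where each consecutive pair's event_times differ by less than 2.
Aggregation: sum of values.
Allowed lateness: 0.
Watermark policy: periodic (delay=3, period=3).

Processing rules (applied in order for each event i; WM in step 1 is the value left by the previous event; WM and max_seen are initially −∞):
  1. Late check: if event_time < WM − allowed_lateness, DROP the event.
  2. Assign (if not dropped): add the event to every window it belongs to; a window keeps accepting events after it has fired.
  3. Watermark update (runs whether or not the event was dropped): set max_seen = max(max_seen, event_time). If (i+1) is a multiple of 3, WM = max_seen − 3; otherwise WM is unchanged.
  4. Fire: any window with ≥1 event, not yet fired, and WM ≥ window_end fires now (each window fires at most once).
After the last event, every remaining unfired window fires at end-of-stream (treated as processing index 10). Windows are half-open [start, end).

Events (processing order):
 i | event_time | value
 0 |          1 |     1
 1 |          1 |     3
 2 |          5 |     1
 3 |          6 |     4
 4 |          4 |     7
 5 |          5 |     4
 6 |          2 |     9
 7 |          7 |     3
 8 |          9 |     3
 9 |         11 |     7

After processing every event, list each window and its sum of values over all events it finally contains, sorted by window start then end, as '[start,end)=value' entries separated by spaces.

[1,3)=4 [4,9)=19 [9,11)=3 [11,13)=7

i=0 t=1 v=1: → [1,3); WM=−∞
i=1 t=1 v=3: → [1,3); WM=−∞
i=2 t=5 v=1: → [5,7); WM=2
i=3 t=6 v=4: → [5,8); WM=2
i=4 t=4 v=7: → [4,8); WM=2
i=5 t=5 v=4: → [4,8); WM=3
i=6 t=2 v=9: DROP (t<3-0); WM=3
i=7 t=7 v=3: → [4,9); WM=3
i=8 t=9 v=3: → [9,11); WM=6
i=9 t=11 v=7: → [11,13); WM=6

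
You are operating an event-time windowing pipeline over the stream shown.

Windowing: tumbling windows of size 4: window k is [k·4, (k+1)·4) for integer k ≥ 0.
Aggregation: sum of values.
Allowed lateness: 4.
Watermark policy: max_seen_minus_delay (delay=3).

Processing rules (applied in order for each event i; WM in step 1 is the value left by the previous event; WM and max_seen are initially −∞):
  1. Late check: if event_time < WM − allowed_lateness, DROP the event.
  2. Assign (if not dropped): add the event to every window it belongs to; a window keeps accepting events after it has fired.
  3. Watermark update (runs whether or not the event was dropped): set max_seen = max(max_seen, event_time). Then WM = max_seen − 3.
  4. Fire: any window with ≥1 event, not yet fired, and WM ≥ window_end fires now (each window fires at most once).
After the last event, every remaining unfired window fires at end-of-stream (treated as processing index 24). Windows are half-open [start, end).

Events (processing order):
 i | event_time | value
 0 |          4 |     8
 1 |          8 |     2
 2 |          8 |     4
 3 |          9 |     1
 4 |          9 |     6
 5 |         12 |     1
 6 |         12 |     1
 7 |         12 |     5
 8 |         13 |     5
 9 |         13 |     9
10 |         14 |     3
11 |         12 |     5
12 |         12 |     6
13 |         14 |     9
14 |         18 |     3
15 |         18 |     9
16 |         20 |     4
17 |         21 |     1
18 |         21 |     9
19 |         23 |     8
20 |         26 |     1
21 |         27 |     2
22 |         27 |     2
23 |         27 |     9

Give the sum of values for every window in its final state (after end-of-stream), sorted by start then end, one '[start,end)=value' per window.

[4,8)=8 [8,12)=13 [12,16)=44 [16,20)=12 [20,24)=22 [24,28)=14

i=0 t=4 v=8: → [4,8); WM=1
i=1 t=8 v=2: → [8,12); WM=5
i=2 t=8 v=4: → [8,12); WM=5
i=3 t=9 v=1: → [8,12); WM=6
i=4 t=9 v=6: → [8,12); WM=6
i=5 t=12 v=1: → [12,16); WM=9; [4,8) fires=8
i=6 t=12 v=1: → [12,16); WM=9
i=7 t=12 v=5: → [12,16); WM=9
i=8 t=13 v=5: → [12,16); WM=10
i=9 t=13 v=9: → [12,16); WM=10
i=10 t=14 v=3: → [12,16); WM=11
i=11 t=12 v=5: → [12,16); WM=11
i=12 t=12 v=6: → [12,16); WM=11
i=13 t=14 v=9: → [12,16); WM=11
i=14 t=18 v=3: → [16,20); WM=15; [8,12) fires=13
i=15 t=18 v=9: → [16,20); WM=15
i=16 t=20 v=4: → [20,24); WM=17; [12,16) fires=44
i=17 t=21 v=1: → [20,24); WM=18
i=18 t=21 v=9: → [20,24); WM=18
i=19 t=23 v=8: → [20,24); WM=20; [16,20) fires=12
i=20 t=26 v=1: → [24,28); WM=23
i=21 t=27 v=2: → [24,28); WM=24; [20,24) fires=22
i=22 t=27 v=2: → [24,28); WM=24
i=23 t=27 v=9: → [24,28); WM=24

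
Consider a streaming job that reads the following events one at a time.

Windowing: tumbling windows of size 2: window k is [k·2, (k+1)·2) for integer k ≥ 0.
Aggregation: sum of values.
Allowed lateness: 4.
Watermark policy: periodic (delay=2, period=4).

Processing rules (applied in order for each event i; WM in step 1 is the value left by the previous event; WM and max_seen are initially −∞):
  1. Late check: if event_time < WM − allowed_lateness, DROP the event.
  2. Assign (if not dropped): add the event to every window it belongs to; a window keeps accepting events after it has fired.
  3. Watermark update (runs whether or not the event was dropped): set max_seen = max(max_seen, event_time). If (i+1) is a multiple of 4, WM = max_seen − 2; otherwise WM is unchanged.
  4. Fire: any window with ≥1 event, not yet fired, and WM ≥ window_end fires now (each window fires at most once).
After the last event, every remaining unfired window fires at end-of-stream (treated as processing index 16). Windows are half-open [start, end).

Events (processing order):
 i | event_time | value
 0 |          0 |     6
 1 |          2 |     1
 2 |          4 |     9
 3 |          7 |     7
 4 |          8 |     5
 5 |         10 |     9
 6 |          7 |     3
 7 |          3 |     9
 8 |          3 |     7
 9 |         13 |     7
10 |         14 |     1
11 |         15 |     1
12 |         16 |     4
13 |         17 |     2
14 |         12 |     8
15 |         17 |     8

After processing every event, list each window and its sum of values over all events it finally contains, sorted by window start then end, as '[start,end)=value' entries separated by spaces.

[0,2)=6 [2,4)=10 [4,6)=9 [6,8)=10 [8,10)=5 [10,12)=9 [12,14)=15 [14,16)=2 [16,18)=14

i=0 t=0 v=6: → [0,2); WM=−∞
i=1 t=2 v=1: → [2,4); WM=−∞
i=2 t=4 v=9: → [4,6); WM=−∞
i=3 t=7 v=7: → [6,8); WM=5; [0,2) fires=6 [2,4) fires=1
i=4 t=8 v=5: → [8,10); WM=5
i=5 t=10 v=9: → [10,12); WM=5
i=6 t=7 v=3: → [6,8); WM=5
i=7 t=3 v=9: → [2,4); WM=8; [4,6) fires=9 [6,8) fires=10
i=8 t=3 v=7: DROP (t<8-4); WM=8
i=9 t=13 v=7: → [12,14); WM=8
i=10 t=14 v=1: → [14,16); WM=8
i=11 t=15 v=1: → [14,16); WM=13; [8,10) fires=5 [10,12) fires=9
i=12 t=16 v=4: → [16,18); WM=13
i=13 t=17 v=2: → [16,18); WM=13
i=14 t=12 v=8: → [12,14); WM=13
i=15 t=17 v=8: → [16,18); WM=15; [12,14) fires=15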